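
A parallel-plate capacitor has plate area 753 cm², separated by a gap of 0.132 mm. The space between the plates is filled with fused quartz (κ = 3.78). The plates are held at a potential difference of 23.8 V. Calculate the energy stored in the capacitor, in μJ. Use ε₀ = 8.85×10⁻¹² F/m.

A = 753 cm² = 7.53×10⁻² m².
C = κε₀A/d = 3.78 × 8.85×10⁻¹² × 7.53×10⁻² / 1.32×10⁻⁴ = 1.91×10⁻⁸ F.
U = ½CV² = ½ × 1.91×10⁻⁸ × (23.8)² = 5.40×10⁻⁶ J.

5.40 μJ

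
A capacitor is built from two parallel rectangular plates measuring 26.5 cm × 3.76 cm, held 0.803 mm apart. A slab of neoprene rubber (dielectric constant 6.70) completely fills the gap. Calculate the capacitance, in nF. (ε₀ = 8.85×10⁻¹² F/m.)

A = 26.5 × 3.76 cm² = 9.96×10⁻³ m².
C = κε₀A/d = 6.70 × 8.85×10⁻¹² × 9.96×10⁻³ / 8.03×10⁻⁴ = 7.36×10⁻¹⁰ F.

0.736 nF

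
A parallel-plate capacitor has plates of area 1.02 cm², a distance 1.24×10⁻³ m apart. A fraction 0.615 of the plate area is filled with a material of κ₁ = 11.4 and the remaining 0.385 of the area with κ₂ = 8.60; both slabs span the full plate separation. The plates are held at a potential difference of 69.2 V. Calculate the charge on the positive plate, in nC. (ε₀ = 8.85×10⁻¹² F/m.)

A = 1.02 cm² = 1.02×10⁻⁴ m².
Side-by-side slabs ⇒ two capacitors in parallel, each spanning the full gap.
C₁ = κ₁ε₀A₁/d = 11.4 × 8.85×10⁻¹² × 6.27×10⁻⁵ / 1.24×10⁻³ = 5.10×10⁻¹² F.
C₂ = κ₂ε₀A₂/d = 8.60 × 8.85×10⁻¹² × 3.93×10⁻⁵ / 1.24×10⁻³ = 2.41×10⁻¹² F.
C = C₁ + C₂ = 7.51×10⁻¹² F.
Q = CV = 7.51×10⁻¹² × 69.2 = 5.20×10⁻¹⁰ C.

0.520 nC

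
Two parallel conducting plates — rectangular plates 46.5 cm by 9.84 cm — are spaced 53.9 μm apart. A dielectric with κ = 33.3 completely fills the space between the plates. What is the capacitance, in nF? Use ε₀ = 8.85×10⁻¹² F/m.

250 nF

A = 46.5 × 9.84 cm² = 4.58×10⁻² m².
C = κε₀A/d = 33.3 × 8.85×10⁻¹² × 4.58×10⁻² / 5.39×10⁻⁵ = 2.50×10⁻⁷ F.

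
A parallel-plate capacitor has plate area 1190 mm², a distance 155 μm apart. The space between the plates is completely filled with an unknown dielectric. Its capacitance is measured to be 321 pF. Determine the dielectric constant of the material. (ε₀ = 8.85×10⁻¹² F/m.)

4.72

A = 1190 mm² = 1.19×10⁻³ m².
κ = Cd/(ε₀A) = 3.21×10⁻¹⁰ × 1.55×10⁻⁴ / (8.85×10⁻¹² × 1.19×10⁻³) = 4.72.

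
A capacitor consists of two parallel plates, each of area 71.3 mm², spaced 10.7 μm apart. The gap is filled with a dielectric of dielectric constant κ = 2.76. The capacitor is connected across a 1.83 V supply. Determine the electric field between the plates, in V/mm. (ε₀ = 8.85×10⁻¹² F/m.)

E = V/d = 1.83 / 1.07×10⁻⁵ = 1.71×10⁵ V/m.

E ≈ 171 V/mm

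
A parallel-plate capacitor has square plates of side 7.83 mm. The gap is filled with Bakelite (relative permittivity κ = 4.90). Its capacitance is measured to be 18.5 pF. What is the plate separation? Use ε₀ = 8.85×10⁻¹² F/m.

A = (7.83 mm)² = 6.13×10⁻⁵ m².
d = κε₀A/C = 4.90 × 8.85×10⁻¹² × 6.13×10⁻⁵ / 1.85×10⁻¹¹ = 1.44×10⁻⁴ m.

144 μm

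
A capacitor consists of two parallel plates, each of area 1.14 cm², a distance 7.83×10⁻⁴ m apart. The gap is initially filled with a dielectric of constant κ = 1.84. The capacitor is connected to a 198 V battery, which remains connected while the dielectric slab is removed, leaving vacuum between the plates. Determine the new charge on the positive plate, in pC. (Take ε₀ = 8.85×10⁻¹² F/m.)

A = 1.14 cm² = 1.14×10⁻⁴ m².
Initially C₁ = κε₀A/d = 1.84 × 8.85×10⁻¹² × 1.14×10⁻⁴ / 7.83×10⁻⁴ = 2.37×10⁻¹² F.
Q₁ = 4.69×10⁻¹⁰ C.
Battery connected ⇒ V is held fixed. C₂ = 0.543 C₁ and Q = CV, so Q₂/Q₁ = C₂/C₁ = 0.543.
Q₂ = 0.543 × 4.69×10⁻¹⁰ = 2.55×10⁻¹⁰ C.

Q ≈ 255 pC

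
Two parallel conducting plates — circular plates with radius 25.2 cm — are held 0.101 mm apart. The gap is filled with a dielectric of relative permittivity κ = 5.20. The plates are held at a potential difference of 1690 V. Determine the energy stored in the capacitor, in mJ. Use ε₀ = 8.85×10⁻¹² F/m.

U ≈ 130 mJ

A = π(25.2 cm)² = 0.200 m².
C = κε₀A/d = 5.20 × 8.85×10⁻¹² × 0.200 / 1.01×10⁻⁴ = 9.09×10⁻⁸ F.
U = ½CV² = ½ × 9.09×10⁻⁸ × (1690)² = 0.130 J.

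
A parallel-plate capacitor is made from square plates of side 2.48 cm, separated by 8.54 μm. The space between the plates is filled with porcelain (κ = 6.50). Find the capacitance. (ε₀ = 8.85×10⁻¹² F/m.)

A = (2.48 cm)² = 6.15×10⁻⁴ m².
C = κε₀A/d = 6.50 × 8.85×10⁻¹² × 6.15×10⁻⁴ / 8.54×10⁻⁶ = 4.14×10⁻⁹ F.

4.14 nF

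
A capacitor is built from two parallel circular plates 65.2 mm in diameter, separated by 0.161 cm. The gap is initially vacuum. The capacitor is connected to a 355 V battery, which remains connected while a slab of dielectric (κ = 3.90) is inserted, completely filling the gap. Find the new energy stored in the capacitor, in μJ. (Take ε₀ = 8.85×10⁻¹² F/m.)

A = π(65.2/2 mm)² = 3.34×10⁻³ m².
Initially C₁ = ε₀A/d = 8.85×10⁻¹² × 3.34×10⁻³ / 1.61×10⁻³ = 1.84×10⁻¹¹ F.
U₁ = 1.16×10⁻⁶ J.
Battery connected ⇒ V is held fixed. C₂ = 3.90 C₁ and U = ½CV², so U₂/U₁ = C₂/C₁ = 3.90.
U₂ = 3.90 × 1.16×10⁻⁶ = 4.51×10⁻⁶ J.

U ≈ 4.51 μJ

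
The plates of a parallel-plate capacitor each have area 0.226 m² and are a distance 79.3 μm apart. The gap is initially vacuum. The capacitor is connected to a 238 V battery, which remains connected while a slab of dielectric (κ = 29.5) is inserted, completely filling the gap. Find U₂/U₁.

Battery connected ⇒ V is held fixed.
C₂ = 29.5 C₁ and U = ½CV², so U₂/U₁ = C₂/C₁ = 29.5.

29.5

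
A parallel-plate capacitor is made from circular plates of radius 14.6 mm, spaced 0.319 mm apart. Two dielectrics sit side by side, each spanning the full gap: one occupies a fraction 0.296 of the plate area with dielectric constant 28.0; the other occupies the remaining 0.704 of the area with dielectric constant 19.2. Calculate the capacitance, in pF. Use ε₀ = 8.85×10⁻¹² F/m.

A = π(14.6 mm)² = 6.70×10⁻⁴ m².
Side-by-side slabs ⇒ two capacitors in parallel, each spanning the full gap.
C₁ = κ₁ε₀A₁/d = 28.0 × 8.85×10⁻¹² × 1.98×10⁻⁴ / 3.19×10⁻⁴ = 1.54×10⁻¹⁰ F.
C₂ = κ₂ε₀A₂/d = 19.2 × 8.85×10⁻¹² × 4.71×10⁻⁴ / 3.19×10⁻⁴ = 2.51×10⁻¹⁰ F.
C = C₁ + C₂ = 4.05×10⁻¹⁰ F.

405 pF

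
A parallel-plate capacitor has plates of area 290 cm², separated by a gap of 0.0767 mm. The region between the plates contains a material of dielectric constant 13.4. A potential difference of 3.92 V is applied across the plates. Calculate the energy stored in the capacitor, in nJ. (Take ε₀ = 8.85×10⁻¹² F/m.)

345 nJ

A = 290 cm² = 2.90×10⁻² m².
C = κε₀A/d = 13.4 × 8.85×10⁻¹² × 2.90×10⁻² / 7.67×10⁻⁵ = 4.48×10⁻⁸ F.
U = ½CV² = ½ × 4.48×10⁻⁸ × (3.92)² = 3.45×10⁻⁷ J.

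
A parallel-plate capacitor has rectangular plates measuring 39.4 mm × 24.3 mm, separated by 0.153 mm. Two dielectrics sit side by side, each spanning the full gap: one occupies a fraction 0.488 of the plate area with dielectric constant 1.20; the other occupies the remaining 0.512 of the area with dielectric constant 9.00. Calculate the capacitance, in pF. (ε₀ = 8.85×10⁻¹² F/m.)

288 pF

A = 39.4 × 24.3 mm² = 9.57×10⁻⁴ m².
Side-by-side slabs ⇒ two capacitors in parallel, each spanning the full gap.
C₁ = κ₁ε₀A₁/d = 1.20 × 8.85×10⁻¹² × 4.67×10⁻⁴ / 1.53×10⁻⁴ = 3.24×10⁻¹¹ F.
C₂ = κ₂ε₀A₂/d = 9.00 × 8.85×10⁻¹² × 4.90×10⁻⁴ / 1.53×10⁻⁴ = 2.55×10⁻¹⁰ F.
C = C₁ + C₂ = 2.88×10⁻¹⁰ F.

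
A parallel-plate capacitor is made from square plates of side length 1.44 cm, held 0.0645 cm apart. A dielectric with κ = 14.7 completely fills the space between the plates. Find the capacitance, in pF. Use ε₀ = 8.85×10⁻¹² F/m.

A = (1.44 cm)² = 2.07×10⁻⁴ m².
C = κε₀A/d = 14.7 × 8.85×10⁻¹² × 2.07×10⁻⁴ / 6.45×10⁻⁴ = 4.18×10⁻¹¹ F.

C ≈ 41.8 pF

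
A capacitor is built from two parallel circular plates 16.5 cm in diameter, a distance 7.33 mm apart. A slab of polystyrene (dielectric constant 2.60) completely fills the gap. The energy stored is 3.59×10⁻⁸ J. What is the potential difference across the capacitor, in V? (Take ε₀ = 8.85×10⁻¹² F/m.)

32.7 V

A = π(16.5/2 cm)² = 2.14×10⁻² m².
C = κε₀A/d = 2.60 × 8.85×10⁻¹² × 2.14×10⁻² / 7.33×10⁻³ = 6.71×10⁻¹¹ F.
V = √(2U/C) = √(2 × 3.59×10⁻⁸ / 6.71×10⁻¹¹) = 32.7 V.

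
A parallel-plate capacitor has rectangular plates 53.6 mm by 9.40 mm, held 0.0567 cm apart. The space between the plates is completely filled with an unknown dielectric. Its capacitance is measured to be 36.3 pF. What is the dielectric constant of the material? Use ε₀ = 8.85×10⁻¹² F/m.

κ ≈ 4.62

A = 53.6 × 9.40 mm² = 5.04×10⁻⁴ m².
κ = Cd/(ε₀A) = 3.63×10⁻¹¹ × 5.67×10⁻⁴ / (8.85×10⁻¹² × 5.04×10⁻⁴) = 4.62.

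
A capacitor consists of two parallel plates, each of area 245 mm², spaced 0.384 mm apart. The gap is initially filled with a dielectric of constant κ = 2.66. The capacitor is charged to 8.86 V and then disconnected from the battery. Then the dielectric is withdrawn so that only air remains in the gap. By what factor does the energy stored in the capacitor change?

U₂/U₁ ≈ 2.66

Isolated ⇒ Q is held fixed.
C₂ = 0.376 C₁ and U = Q²/(2C), so U₂/U₁ = C₁/C₂ = 2.66.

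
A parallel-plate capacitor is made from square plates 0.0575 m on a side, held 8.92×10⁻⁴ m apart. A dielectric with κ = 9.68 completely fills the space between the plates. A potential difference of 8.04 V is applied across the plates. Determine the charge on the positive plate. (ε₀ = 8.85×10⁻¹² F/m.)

2.55 nC

A = (0.0575 m)² = 3.31×10⁻³ m².
C = κε₀A/d = 9.68 × 8.85×10⁻¹² × 3.31×10⁻³ / 8.92×10⁻⁴ = 3.18×10⁻¹⁰ F.
Q = CV = 3.18×10⁻¹⁰ × 8.04 = 2.55×10⁻⁹ C.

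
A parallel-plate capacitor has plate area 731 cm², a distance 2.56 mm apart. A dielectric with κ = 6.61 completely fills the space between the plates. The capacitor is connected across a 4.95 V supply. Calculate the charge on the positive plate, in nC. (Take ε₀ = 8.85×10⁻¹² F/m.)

Q ≈ 8.27 nC

A = 731 cm² = 7.31×10⁻² m².
C = κε₀A/d = 6.61 × 8.85×10⁻¹² × 7.31×10⁻² / 2.56×10⁻³ = 1.67×10⁻⁹ F.
Q = CV = 1.67×10⁻⁹ × 4.95 = 8.27×10⁻⁹ C.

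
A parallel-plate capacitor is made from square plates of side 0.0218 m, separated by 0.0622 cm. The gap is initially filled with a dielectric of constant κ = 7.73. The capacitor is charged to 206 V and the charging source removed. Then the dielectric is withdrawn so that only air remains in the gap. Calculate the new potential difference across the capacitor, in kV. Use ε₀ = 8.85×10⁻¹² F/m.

1.59 kV

A = (0.0218 m)² = 4.75×10⁻⁴ m².
Initially C₁ = κε₀A/d = 7.73 × 8.85×10⁻¹² × 4.75×10⁻⁴ / 6.22×10⁻⁴ = 5.23×10⁻¹¹ F.
V₁ = 2.06×10² V.
Isolated ⇒ Q is held fixed. C₂ = 0.129 C₁ and V = Q/C, so V₂/V₁ = C₁/C₂ = 7.73.
V₂ = 7.73 × 2.06×10² = 1.59×10³ V.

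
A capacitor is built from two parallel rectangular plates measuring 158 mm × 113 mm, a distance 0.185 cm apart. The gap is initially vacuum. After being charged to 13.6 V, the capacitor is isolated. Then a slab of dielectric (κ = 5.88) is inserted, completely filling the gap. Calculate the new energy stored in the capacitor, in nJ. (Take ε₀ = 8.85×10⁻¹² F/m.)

1.34 nJ

A = 158 × 113 mm² = 1.79×10⁻² m².
Initially C₁ = ε₀A/d = 8.85×10⁻¹² × 1.79×10⁻² / 1.85×10⁻³ = 8.54×10⁻¹¹ F.
U₁ = 7.90×10⁻⁹ J.
Isolated ⇒ Q is held fixed. C₂ = 5.88 C₁ and U = Q²/(2C), so U₂/U₁ = C₁/C₂ = 0.170.
U₂ = 0.170 × 7.90×10⁻⁹ = 1.34×10⁻⁹ J.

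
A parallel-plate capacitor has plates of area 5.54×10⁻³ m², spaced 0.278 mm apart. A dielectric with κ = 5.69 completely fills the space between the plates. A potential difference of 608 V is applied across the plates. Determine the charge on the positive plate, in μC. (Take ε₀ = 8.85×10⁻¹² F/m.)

Q ≈ 0.610 μC

C = κε₀A/d = 5.69 × 8.85×10⁻¹² × 5.54×10⁻³ / 2.78×10⁻⁴ = 1.00×10⁻⁹ F.
Q = CV = 1.00×10⁻⁹ × 608 = 6.10×10⁻⁷ C.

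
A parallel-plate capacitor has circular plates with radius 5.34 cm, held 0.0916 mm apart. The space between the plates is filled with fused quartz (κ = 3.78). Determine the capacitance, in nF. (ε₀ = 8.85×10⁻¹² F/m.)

A = π(5.34 cm)² = 8.96×10⁻³ m².
C = κε₀A/d = 3.78 × 8.85×10⁻¹² × 8.96×10⁻³ / 9.16×10⁻⁵ = 3.27×10⁻⁹ F.

C ≈ 3.27 nF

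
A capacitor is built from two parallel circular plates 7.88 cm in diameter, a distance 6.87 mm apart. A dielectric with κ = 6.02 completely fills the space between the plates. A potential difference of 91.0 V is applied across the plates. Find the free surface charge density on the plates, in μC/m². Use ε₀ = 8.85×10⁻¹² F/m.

σ ≈ 0.706 μC/m²

A = π(7.88/2 cm)² = 4.88×10⁻³ m².
C = κε₀A/d = 6.02 × 8.85×10⁻¹² × 4.88×10⁻³ / 6.87×10⁻³ = 3.78×10⁻¹¹ F.
σ = Q/A = CV/A = 3.78×10⁻¹¹ × 91.0 / 4.88×10⁻³ = 7.06×10⁻⁷ C/m².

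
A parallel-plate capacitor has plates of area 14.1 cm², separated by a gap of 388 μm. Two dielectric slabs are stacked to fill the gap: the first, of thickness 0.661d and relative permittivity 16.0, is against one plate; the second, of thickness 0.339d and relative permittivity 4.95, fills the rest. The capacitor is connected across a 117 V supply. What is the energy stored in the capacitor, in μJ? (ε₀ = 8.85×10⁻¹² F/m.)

A = 14.1 cm² = 1.41×10⁻³ m².
Stacked slabs ⇒ two capacitors in series, each with the full plate area.
C₁ = κ₁ε₀A/d₁ = 16.0 × 8.85×10⁻¹² × 1.41×10⁻³ / 2.56×10⁻⁴ = 7.78×10⁻¹⁰ F.
C₂ = κ₂ε₀A/d₂ = 4.95 × 8.85×10⁻¹² × 1.41×10⁻³ / 1.32×10⁻⁴ = 4.70×10⁻¹⁰ F.
C = (1/C₁ + 1/C₂)⁻¹ = 2.93×10⁻¹⁰ F.
U = ½CV² = ½ × 2.93×10⁻¹⁰ × (117)² = 2.00×10⁻⁶ J.

2.00 μJ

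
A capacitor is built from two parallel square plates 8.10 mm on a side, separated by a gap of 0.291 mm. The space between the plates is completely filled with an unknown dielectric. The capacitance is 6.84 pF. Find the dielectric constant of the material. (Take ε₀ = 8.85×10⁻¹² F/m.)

3.43

A = (8.10 mm)² = 6.56×10⁻⁵ m².
κ = Cd/(ε₀A) = 6.84×10⁻¹² × 2.91×10⁻⁴ / (8.85×10⁻¹² × 6.56×10⁻⁵) = 3.43.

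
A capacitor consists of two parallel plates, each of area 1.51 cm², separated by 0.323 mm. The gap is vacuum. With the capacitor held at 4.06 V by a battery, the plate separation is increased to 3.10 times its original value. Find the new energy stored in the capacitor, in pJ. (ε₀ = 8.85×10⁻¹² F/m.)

U ≈ 11.0 pJ

A = 1.51 cm² = 1.51×10⁻⁴ m².
Initially C₁ = ε₀A/d = 8.85×10⁻¹² × 1.51×10⁻⁴ / 3.23×10⁻⁴ = 4.14×10⁻¹² F.
U₁ = 3.41×10⁻¹¹ J.
Battery connected ⇒ V is held fixed. C₂ = 0.323 C₁ and U = ½CV², so U₂/U₁ = C₂/C₁ = 0.323.
U₂ = 0.323 × 3.41×10⁻¹¹ = 1.10×10⁻¹¹ J.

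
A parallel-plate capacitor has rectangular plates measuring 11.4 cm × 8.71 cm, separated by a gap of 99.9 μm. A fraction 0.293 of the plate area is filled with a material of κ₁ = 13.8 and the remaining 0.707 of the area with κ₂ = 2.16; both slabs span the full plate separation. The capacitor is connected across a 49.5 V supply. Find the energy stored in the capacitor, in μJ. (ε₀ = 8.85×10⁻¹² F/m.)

U ≈ 6.00 μJ

A = 11.4 × 8.71 cm² = 9.93×10⁻³ m².
Side-by-side slabs ⇒ two capacitors in parallel, each spanning the full gap.
C₁ = κ₁ε₀A₁/d = 13.8 × 8.85×10⁻¹² × 2.91×10⁻³ / 9.99×10⁻⁵ = 3.56×10⁻⁹ F.
C₂ = κ₂ε₀A₂/d = 2.16 × 8.85×10⁻¹² × 7.02×10⁻³ / 9.99×10⁻⁵ = 1.34×10⁻⁹ F.
C = C₁ + C₂ = 4.90×10⁻⁹ F.
U = ½CV² = ½ × 4.90×10⁻⁹ × (49.5)² = 6.00×10⁻⁶ J.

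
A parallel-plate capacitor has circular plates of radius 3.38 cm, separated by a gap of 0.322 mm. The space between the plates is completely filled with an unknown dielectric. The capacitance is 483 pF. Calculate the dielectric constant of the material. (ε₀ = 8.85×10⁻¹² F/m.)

A = π(3.38 cm)² = 3.59×10⁻³ m².
κ = Cd/(ε₀A) = 4.83×10⁻¹⁰ × 3.22×10⁻⁴ / (8.85×10⁻¹² × 3.59×10⁻³) = 4.90.

4.90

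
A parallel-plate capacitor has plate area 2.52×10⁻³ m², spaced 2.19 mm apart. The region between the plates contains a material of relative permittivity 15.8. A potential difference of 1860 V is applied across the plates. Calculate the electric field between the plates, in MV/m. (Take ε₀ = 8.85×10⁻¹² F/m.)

E ≈ 0.849 MV/m

E = V/d = 1860 / 2.19×10⁻³ = 8.49×10⁵ V/m.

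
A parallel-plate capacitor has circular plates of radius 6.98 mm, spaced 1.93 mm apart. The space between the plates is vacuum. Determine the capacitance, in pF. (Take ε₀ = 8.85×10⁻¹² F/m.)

A = π(6.98 mm)² = 1.53×10⁻⁴ m².
C = ε₀A/d = 8.85×10⁻¹² × 1.53×10⁻⁴ / 1.93×10⁻³ = 7.02×10⁻¹³ F.

C ≈ 0.702 pF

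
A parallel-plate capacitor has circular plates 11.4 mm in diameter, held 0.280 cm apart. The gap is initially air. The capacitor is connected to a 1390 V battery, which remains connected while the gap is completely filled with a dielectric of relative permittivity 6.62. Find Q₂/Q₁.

Q₂/Q₁ ≈ 6.62

Battery connected ⇒ V is held fixed.
C₂ = 6.62 C₁ and Q = CV, so Q₂/Q₁ = C₂/C₁ = 6.62.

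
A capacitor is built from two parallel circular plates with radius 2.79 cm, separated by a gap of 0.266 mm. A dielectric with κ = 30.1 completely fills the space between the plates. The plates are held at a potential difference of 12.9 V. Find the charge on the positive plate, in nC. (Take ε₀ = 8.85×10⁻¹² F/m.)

A = π(2.79 cm)² = 2.45×10⁻³ m².
C = κε₀A/d = 30.1 × 8.85×10⁻¹² × 2.45×10⁻³ / 2.66×10⁻⁴ = 2.45×10⁻⁹ F.
Q = CV = 2.45×10⁻⁹ × 12.9 = 3.16×10⁻⁸ C.

31.6 nC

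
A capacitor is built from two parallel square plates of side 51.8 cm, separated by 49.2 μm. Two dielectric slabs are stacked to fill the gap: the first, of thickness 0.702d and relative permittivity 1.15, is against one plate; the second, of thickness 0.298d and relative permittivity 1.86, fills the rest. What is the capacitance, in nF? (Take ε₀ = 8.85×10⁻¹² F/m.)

62.6 nF

A = (51.8 cm)² = 0.268 m².
Stacked slabs ⇒ two capacitors in series, each with the full plate area.
C₁ = κ₁ε₀A/d₁ = 1.15 × 8.85×10⁻¹² × 0.268 / 3.45×10⁻⁵ = 7.91×10⁻⁸ F.
C₂ = κ₂ε₀A/d₂ = 1.86 × 8.85×10⁻¹² × 0.268 / 1.47×10⁻⁵ = 3.01×10⁻⁷ F.
C = (1/C₁ + 1/C₂)⁻¹ = 6.26×10⁻⁸ F.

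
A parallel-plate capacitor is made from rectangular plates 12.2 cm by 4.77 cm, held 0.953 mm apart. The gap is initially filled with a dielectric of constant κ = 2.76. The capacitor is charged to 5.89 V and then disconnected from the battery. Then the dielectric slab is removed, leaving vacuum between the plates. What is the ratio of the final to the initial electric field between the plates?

E₂/E₁ ≈ 2.76

Isolated ⇒ Q is held fixed.
V₂ = Q/C₂ = V₁/0.362; E = V/d, so E₂/E₁ = (V₂/V₁)(d₁/d₂) = 2.76.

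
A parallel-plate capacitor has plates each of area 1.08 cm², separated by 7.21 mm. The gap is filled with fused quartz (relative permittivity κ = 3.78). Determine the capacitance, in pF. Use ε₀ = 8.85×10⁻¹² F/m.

C ≈ 0.501 pF

A = 1.08 cm² = 1.08×10⁻⁴ m².
C = κε₀A/d = 3.78 × 8.85×10⁻¹² × 1.08×10⁻⁴ / 7.21×10⁻³ = 5.01×10⁻¹³ F.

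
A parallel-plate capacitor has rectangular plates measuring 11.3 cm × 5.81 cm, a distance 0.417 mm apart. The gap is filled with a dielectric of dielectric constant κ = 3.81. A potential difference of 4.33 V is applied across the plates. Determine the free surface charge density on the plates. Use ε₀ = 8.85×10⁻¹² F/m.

A = 11.3 × 5.81 cm² = 6.57×10⁻³ m².
C = κε₀A/d = 3.81 × 8.85×10⁻¹² × 6.57×10⁻³ / 4.17×10⁻⁴ = 5.31×10⁻¹⁰ F.
σ = Q/A = CV/A = 5.31×10⁻¹⁰ × 4.33 / 6.57×10⁻³ = 3.50×10⁻⁷ C/m².

350 nC/m²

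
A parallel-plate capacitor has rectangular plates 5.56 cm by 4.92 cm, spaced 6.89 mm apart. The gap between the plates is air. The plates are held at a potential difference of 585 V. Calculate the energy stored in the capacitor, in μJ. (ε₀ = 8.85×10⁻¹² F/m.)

A = 5.56 × 4.92 cm² = 2.74×10⁻³ m².
C = ε₀A/d = 8.85×10⁻¹² × 2.74×10⁻³ / 6.89×10⁻³ = 3.51×10⁻¹² F.
U = ½CV² = ½ × 3.51×10⁻¹² × (585)² = 6.01×10⁻⁷ J.

0.601 μJ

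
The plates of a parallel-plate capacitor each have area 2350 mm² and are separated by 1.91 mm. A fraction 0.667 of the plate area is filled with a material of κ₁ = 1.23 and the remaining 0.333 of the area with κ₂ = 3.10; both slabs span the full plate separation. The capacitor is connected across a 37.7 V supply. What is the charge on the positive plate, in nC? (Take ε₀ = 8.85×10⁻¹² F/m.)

Q ≈ 0.761 nC

A = 2350 mm² = 2.35×10⁻³ m².
Side-by-side slabs ⇒ two capacitors in parallel, each spanning the full gap.
C₁ = κ₁ε₀A₁/d = 1.23 × 8.85×10⁻¹² × 1.57×10⁻³ / 1.91×10⁻³ = 8.93×10⁻¹² F.
C₂ = κ₂ε₀A₂/d = 3.10 × 8.85×10⁻¹² × 7.83×10⁻⁴ / 1.91×10⁻³ = 1.12×10⁻¹¹ F.
C = C₁ + C₂ = 2.02×10⁻¹¹ F.
Q = CV = 2.02×10⁻¹¹ × 37.7 = 7.61×10⁻¹⁰ C.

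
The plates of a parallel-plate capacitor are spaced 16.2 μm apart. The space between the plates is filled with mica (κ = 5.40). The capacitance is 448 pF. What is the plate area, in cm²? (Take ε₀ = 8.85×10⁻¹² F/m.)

1.52 cm²

A = Cd/(κε₀) = 4.48×10⁻¹⁰ × 1.62×10⁻⁵ / (5.40 × 8.85×10⁻¹²) = 1.52×10⁻⁴ m².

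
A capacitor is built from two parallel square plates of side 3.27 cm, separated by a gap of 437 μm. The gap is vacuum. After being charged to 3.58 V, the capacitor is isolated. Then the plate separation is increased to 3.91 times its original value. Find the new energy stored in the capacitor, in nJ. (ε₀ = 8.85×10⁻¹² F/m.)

0.543 nJ

A = (3.27 cm)² = 1.07×10⁻³ m².
Initially C₁ = ε₀A/d = 8.85×10⁻¹² × 1.07×10⁻³ / 4.37×10⁻⁴ = 2.17×10⁻¹¹ F.
U₁ = 1.39×10⁻¹⁰ J.
Isolated ⇒ Q is held fixed. C₂ = 0.256 C₁ and U = Q²/(2C), so U₂/U₁ = C₁/C₂ = 3.91.
U₂ = 3.91 × 1.39×10⁻¹⁰ = 5.43×10⁻¹⁰ J.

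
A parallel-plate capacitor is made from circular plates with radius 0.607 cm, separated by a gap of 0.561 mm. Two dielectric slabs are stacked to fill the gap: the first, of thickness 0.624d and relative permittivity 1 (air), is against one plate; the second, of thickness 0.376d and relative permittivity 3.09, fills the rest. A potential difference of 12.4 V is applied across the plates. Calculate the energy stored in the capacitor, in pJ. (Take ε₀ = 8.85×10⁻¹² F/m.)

188 pJ

A = π(0.607 cm)² = 1.16×10⁻⁴ m².
Stacked slabs ⇒ two capacitors in series, each with the full plate area.
C₁ = κ₁ε₀A/d₁ = 1.00 × 8.85×10⁻¹² × 1.16×10⁻⁴ / 3.50×10⁻⁴ = 2.93×10⁻¹² F.
C₂ = κ₂ε₀A/d₂ = 3.09 × 8.85×10⁻¹² × 1.16×10⁻⁴ / 2.11×10⁻⁴ = 1.50×10⁻¹¹ F.
C = (1/C₁ + 1/C₂)⁻¹ = 2.45×10⁻¹² F.
U = ½CV² = ½ × 2.45×10⁻¹² × (12.4)² = 1.88×10⁻¹⁰ J.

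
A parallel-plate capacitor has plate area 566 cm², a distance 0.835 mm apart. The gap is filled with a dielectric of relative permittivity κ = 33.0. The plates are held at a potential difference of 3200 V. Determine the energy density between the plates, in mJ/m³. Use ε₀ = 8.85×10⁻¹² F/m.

E = V/d = 3200 / 8.35×10⁻⁴ = 3.83×10⁶ V/m.
u = ½κε₀E² = ½ × 33.0 × 8.85×10⁻¹² × (3.83×10⁶)² = 2.14×10³ J/m³.

u ≈ 2.14×10⁶ mJ/m³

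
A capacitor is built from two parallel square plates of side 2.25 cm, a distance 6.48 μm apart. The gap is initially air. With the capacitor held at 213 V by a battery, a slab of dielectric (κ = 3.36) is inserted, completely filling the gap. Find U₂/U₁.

U₂/U₁ ≈ 3.36

Battery connected ⇒ V is held fixed.
C₂ = 3.36 C₁ and U = ½CV², so U₂/U₁ = C₂/C₁ = 3.36.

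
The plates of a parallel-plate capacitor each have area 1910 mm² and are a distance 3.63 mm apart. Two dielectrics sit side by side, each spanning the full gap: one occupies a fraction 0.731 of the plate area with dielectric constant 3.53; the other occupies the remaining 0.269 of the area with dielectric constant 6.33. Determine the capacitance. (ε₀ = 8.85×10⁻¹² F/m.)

C ≈ 19.9 pF

A = 1910 mm² = 1.91×10⁻³ m².
Side-by-side slabs ⇒ two capacitors in parallel, each spanning the full gap.
C₁ = κ₁ε₀A₁/d = 3.53 × 8.85×10⁻¹² × 1.40×10⁻³ / 3.63×10⁻³ = 1.20×10⁻¹¹ F.
C₂ = κ₂ε₀A₂/d = 6.33 × 8.85×10⁻¹² × 5.14×10⁻⁴ / 3.63×10⁻³ = 7.93×10⁻¹² F.
C = C₁ + C₂ = 1.99×10⁻¹¹ F.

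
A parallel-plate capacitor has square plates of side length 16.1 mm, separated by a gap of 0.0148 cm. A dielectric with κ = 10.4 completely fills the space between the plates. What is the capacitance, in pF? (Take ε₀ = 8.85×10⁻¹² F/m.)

A = (16.1 mm)² = 2.59×10⁻⁴ m².
C = κε₀A/d = 10.4 × 8.85×10⁻¹² × 2.59×10⁻⁴ / 1.48×10⁻⁴ = 1.61×10⁻¹⁰ F.

C ≈ 161 pF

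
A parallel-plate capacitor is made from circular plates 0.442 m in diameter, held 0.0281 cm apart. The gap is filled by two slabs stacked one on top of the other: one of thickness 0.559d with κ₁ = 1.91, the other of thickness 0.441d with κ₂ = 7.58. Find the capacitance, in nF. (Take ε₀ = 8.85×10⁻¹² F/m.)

A = π(0.442/2 m)² = 0.153 m².
Stacked slabs ⇒ two capacitors in series, each with the full plate area.
C₁ = κ₁ε₀A/d₁ = 1.91 × 8.85×10⁻¹² × 0.153 / 1.57×10⁻⁴ = 1.65×10⁻⁸ F.
C₂ = κ₂ε₀A/d₂ = 7.58 × 8.85×10⁻¹² × 0.153 / 1.24×10⁻⁴ = 8.31×10⁻⁸ F.
C = (1/C₁ + 1/C₂)⁻¹ = 1.38×10⁻⁸ F.

C ≈ 13.8 nF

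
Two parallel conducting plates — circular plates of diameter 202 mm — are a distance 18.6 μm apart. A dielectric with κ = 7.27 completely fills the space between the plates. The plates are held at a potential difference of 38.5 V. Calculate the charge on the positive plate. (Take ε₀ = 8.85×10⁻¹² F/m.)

A = π(202/2 mm)² = 3.20×10⁻² m².
C = κε₀A/d = 7.27 × 8.85×10⁻¹² × 3.20×10⁻² / 1.86×10⁻⁵ = 1.11×10⁻⁷ F.
Q = CV = 1.11×10⁻⁷ × 38.5 = 4.27×10⁻⁶ C.

4.27 μC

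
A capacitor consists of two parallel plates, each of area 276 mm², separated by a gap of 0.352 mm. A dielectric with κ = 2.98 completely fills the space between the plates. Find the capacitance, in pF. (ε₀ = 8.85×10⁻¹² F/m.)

20.7 pF

A = 276 mm² = 2.76×10⁻⁴ m².
C = κε₀A/d = 2.98 × 8.85×10⁻¹² × 2.76×10⁻⁴ / 3.52×10⁻⁴ = 2.07×10⁻¹¹ F.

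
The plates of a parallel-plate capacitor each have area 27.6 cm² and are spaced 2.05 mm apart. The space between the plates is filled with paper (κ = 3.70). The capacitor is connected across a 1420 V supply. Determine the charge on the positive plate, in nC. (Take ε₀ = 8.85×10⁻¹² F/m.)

A = 27.6 cm² = 2.76×10⁻³ m².
C = κε₀A/d = 3.70 × 8.85×10⁻¹² × 2.76×10⁻³ / 2.05×10⁻³ = 4.41×10⁻¹¹ F.
Q = CV = 4.41×10⁻¹¹ × 1420 = 6.26×10⁻⁸ C.

62.6 nC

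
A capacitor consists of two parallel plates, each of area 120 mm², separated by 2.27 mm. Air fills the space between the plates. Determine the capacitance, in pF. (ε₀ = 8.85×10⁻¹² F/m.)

0.468 pF

A = 120 mm² = 1.20×10⁻⁴ m².
C = ε₀A/d = 8.85×10⁻¹² × 1.20×10⁻⁴ / 2.27×10⁻³ = 4.68×10⁻¹³ F.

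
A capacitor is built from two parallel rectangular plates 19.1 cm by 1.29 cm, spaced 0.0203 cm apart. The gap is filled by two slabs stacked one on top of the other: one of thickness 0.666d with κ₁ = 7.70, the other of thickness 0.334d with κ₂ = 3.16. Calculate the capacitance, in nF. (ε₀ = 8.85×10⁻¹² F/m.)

0.559 nF

A = 19.1 × 1.29 cm² = 2.46×10⁻³ m².
Stacked slabs ⇒ two capacitors in series, each with the full plate area.
C₁ = κ₁ε₀A/d₁ = 7.70 × 8.85×10⁻¹² × 2.46×10⁻³ / 1.35×10⁻⁴ = 1.24×10⁻⁹ F.
C₂ = κ₂ε₀A/d₂ = 3.16 × 8.85×10⁻¹² × 2.46×10⁻³ / 6.78×10⁻⁵ = 1.02×10⁻⁹ F.
C = (1/C₁ + 1/C₂)⁻¹ = 5.59×10⁻¹⁰ F.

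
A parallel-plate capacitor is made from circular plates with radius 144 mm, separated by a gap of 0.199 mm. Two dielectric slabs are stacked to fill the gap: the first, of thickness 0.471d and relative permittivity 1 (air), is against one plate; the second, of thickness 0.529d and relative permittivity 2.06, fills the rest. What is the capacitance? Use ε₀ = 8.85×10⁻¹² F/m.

C ≈ 3.98 nF

A = π(144 mm)² = 6.51×10⁻² m².
Stacked slabs ⇒ two capacitors in series, each with the full plate area.
C₁ = κ₁ε₀A/d₁ = 1.00 × 8.85×10⁻¹² × 6.51×10⁻² / 9.37×10⁻⁵ = 6.15×10⁻⁹ F.
C₂ = κ₂ε₀A/d₂ = 2.06 × 8.85×10⁻¹² × 6.51×10⁻² / 1.05×10⁻⁴ = 1.13×10⁻⁸ F.
C = (1/C₁ + 1/C₂)⁻¹ = 3.98×10⁻⁹ F.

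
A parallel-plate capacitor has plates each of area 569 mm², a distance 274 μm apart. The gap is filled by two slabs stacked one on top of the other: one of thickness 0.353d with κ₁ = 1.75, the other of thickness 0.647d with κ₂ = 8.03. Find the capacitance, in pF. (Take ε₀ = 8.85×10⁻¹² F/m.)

A = 569 mm² = 5.69×10⁻⁴ m².
Stacked slabs ⇒ two capacitors in series, each with the full plate area.
C₁ = κ₁ε₀A/d₁ = 1.75 × 8.85×10⁻¹² × 5.69×10⁻⁴ / 9.67×10⁻⁵ = 9.11×10⁻¹¹ F.
C₂ = κ₂ε₀A/d₂ = 8.03 × 8.85×10⁻¹² × 5.69×10⁻⁴ / 1.77×10⁻⁴ = 2.28×10⁻¹⁰ F.
C = (1/C₁ + 1/C₂)⁻¹ = 6.51×10⁻¹¹ F.

65.1 pF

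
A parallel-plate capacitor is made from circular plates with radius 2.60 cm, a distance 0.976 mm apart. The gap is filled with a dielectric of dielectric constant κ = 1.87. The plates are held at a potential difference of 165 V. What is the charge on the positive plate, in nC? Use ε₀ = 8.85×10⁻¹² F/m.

5.94 nC

A = π(2.60 cm)² = 2.12×10⁻³ m².
C = κε₀A/d = 1.87 × 8.85×10⁻¹² × 2.12×10⁻³ / 9.76×10⁻⁴ = 3.60×10⁻¹¹ F.
Q = CV = 3.60×10⁻¹¹ × 165 = 5.94×10⁻⁹ C.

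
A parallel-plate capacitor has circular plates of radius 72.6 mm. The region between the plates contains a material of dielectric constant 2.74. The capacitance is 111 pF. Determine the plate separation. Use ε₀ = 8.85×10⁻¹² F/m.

A = π(72.6 mm)² = 1.66×10⁻² m².
d = κε₀A/C = 2.74 × 8.85×10⁻¹² × 1.66×10⁻² / 1.11×10⁻¹⁰ = 3.62×10⁻³ m.

d ≈ 3.62 mm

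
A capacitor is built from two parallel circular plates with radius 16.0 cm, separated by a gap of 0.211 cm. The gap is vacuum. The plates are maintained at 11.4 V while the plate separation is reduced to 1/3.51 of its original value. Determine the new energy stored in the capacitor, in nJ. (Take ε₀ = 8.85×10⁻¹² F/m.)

A = π(16.0 cm)² = 8.04×10⁻² m².
Initially C₁ = ε₀A/d = 8.85×10⁻¹² × 8.04×10⁻² / 2.11×10⁻³ = 3.37×10⁻¹⁰ F.
U₁ = 2.19×10⁻⁸ J.
Battery connected ⇒ V is held fixed. C₂ = 3.51 C₁ and U = ½CV², so U₂/U₁ = C₂/C₁ = 3.51.
U₂ = 3.51 × 2.19×10⁻⁸ = 7.69×10⁻⁸ J.

U ≈ 76.9 nJ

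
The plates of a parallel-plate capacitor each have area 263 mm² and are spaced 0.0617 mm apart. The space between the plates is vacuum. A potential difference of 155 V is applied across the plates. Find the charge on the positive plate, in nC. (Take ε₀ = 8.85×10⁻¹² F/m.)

A = 263 mm² = 2.63×10⁻⁴ m².
C = ε₀A/d = 8.85×10⁻¹² × 2.63×10⁻⁴ / 6.17×10⁻⁵ = 3.77×10⁻¹¹ F.
Q = CV = 3.77×10⁻¹¹ × 155 = 5.85×10⁻⁹ C.

Q ≈ 5.85 nC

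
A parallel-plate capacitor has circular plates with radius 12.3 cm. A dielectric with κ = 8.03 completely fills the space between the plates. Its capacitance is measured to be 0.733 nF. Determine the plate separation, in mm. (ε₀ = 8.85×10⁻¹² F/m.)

A = π(12.3 cm)² = 4.75×10⁻² m².
d = κε₀A/C = 8.03 × 8.85×10⁻¹² × 4.75×10⁻² / 7.33×10⁻¹⁰ = 4.61×10⁻³ m.

d ≈ 4.61 mm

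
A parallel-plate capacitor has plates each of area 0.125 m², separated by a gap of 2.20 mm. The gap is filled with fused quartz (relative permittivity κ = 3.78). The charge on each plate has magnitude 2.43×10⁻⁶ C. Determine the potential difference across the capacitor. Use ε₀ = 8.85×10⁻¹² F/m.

C = κε₀A/d = 3.78 × 8.85×10⁻¹² × 0.125 / 2.20×10⁻³ = 1.90×10⁻⁹ F.
V = Q/C = 2.43×10⁻⁶ / 1.90×10⁻⁹ = 1.28×10³ V.

V ≈ 1.28 kV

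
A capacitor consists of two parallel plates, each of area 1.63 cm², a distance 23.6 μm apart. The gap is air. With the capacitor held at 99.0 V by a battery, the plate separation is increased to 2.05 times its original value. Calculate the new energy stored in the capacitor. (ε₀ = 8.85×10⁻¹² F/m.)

U ≈ 146 nJ

A = 1.63 cm² = 1.63×10⁻⁴ m².
Initially C₁ = ε₀A/d = 8.85×10⁻¹² × 1.63×10⁻⁴ / 2.36×10⁻⁵ = 6.11×10⁻¹¹ F.
U₁ = 3.00×10⁻⁷ J.
Battery connected ⇒ V is held fixed. C₂ = 0.488 C₁ and U = ½CV², so U₂/U₁ = C₂/C₁ = 0.488.
U₂ = 0.488 × 3.00×10⁻⁷ = 1.46×10⁻⁷ J.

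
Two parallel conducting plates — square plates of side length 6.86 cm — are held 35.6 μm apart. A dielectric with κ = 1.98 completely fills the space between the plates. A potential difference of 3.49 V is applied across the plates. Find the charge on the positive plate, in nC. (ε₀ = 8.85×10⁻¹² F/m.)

8.08 nC

A = (6.86 cm)² = 4.71×10⁻³ m².
C = κε₀A/d = 1.98 × 8.85×10⁻¹² × 4.71×10⁻³ / 3.56×10⁻⁵ = 2.32×10⁻⁹ F.
Q = CV = 2.32×10⁻⁹ × 3.49 = 8.08×10⁻⁹ C.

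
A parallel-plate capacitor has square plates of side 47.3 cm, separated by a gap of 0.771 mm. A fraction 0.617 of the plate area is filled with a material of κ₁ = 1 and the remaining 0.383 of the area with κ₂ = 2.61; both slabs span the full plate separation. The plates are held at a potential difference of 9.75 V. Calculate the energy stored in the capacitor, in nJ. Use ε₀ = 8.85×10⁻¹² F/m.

A = (47.3 cm)² = 0.224 m².
Side-by-side slabs ⇒ two capacitors in parallel, each spanning the full gap.
C₁ = κ₁ε₀A₁/d = 1.00 × 8.85×10⁻¹² × 0.138 / 7.71×10⁻⁴ = 1.58×10⁻⁹ F.
C₂ = κ₂ε₀A₂/d = 2.61 × 8.85×10⁻¹² × 8.57×10⁻² / 7.71×10⁻⁴ = 2.57×10⁻⁹ F.
C = C₁ + C₂ = 4.15×10⁻⁹ F.
U = ½CV² = ½ × 4.15×10⁻⁹ × (9.75)² = 1.97×10⁻⁷ J.

U ≈ 197 nJ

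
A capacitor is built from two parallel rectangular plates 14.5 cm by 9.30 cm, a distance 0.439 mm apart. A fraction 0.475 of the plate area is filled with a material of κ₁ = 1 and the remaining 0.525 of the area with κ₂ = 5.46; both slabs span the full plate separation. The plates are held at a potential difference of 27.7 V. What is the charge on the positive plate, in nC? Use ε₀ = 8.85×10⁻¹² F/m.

Q ≈ 25.2 nC

A = 14.5 × 9.30 cm² = 1.35×10⁻² m².
Side-by-side slabs ⇒ two capacitors in parallel, each spanning the full gap.
C₁ = κ₁ε₀A₁/d = 1.00 × 8.85×10⁻¹² × 6.41×10⁻³ / 4.39×10⁻⁴ = 1.29×10⁻¹⁰ F.
C₂ = κ₂ε₀A₂/d = 5.46 × 8.85×10⁻¹² × 7.08×10⁻³ / 4.39×10⁻⁴ = 7.79×10⁻¹⁰ F.
C = C₁ + C₂ = 9.08×10⁻¹⁰ F.
Q = CV = 9.08×10⁻¹⁰ × 27.7 = 2.52×10⁻⁸ C.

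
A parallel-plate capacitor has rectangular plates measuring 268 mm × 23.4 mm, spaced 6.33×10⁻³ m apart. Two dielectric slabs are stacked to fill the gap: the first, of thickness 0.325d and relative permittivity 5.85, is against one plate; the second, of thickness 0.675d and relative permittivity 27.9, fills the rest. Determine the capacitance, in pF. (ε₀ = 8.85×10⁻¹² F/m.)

C ≈ 110 pF

A = 268 × 23.4 mm² = 6.27×10⁻³ m².
Stacked slabs ⇒ two capacitors in series, each with the full plate area.
C₁ = κ₁ε₀A/d₁ = 5.85 × 8.85×10⁻¹² × 6.27×10⁻³ / 2.06×10⁻³ = 1.58×10⁻¹⁰ F.
C₂ = κ₂ε₀A/d₂ = 27.9 × 8.85×10⁻¹² × 6.27×10⁻³ / 4.27×10⁻³ = 3.62×10⁻¹⁰ F.
C = (1/C₁ + 1/C₂)⁻¹ = 1.10×10⁻¹⁰ F.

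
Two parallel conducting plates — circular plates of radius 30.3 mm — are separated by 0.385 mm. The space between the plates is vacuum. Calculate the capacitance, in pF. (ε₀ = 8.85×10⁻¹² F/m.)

66.3 pF

A = π(30.3 mm)² = 2.88×10⁻³ m².
C = ε₀A/d = 8.85×10⁻¹² × 2.88×10⁻³ / 3.85×10⁻⁴ = 6.63×10⁻¹¹ F.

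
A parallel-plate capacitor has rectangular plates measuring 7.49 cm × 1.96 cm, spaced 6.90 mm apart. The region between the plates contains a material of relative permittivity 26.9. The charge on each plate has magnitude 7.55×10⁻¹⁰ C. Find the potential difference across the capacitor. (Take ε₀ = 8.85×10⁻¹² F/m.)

14.9 V

A = 7.49 × 1.96 cm² = 1.47×10⁻³ m².
C = κε₀A/d = 26.9 × 8.85×10⁻¹² × 1.47×10⁻³ / 6.90×10⁻³ = 5.07×10⁻¹¹ F.
V = Q/C = 7.55×10⁻¹⁰ / 5.07×10⁻¹¹ = 14.9 V.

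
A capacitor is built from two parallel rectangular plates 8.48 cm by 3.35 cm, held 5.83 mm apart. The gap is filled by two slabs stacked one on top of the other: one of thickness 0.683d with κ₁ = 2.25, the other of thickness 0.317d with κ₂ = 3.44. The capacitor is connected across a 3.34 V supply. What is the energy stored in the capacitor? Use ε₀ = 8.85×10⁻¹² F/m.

A = 8.48 × 3.35 cm² = 2.84×10⁻³ m².
Stacked slabs ⇒ two capacitors in series, each with the full plate area.
C₁ = κ₁ε₀A/d₁ = 2.25 × 8.85×10⁻¹² × 2.84×10⁻³ / 3.98×10⁻³ = 1.42×10⁻¹¹ F.
C₂ = κ₂ε₀A/d₂ = 3.44 × 8.85×10⁻¹² × 2.84×10⁻³ / 1.85×10⁻³ = 4.68×10⁻¹¹ F.
C = (1/C₁ + 1/C₂)⁻¹ = 1.09×10⁻¹¹ F.
U = ½CV² = ½ × 1.09×10⁻¹¹ × (3.34)² = 6.08×10⁻¹¹ J.

U ≈ 60.8 pJ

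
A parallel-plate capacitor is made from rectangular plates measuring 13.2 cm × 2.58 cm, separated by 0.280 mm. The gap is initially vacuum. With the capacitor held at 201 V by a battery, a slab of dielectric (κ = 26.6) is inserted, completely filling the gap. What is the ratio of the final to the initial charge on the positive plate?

Battery connected ⇒ V is held fixed.
C₂ = 26.6 C₁ and Q = CV, so Q₂/Q₁ = C₂/C₁ = 26.6.

26.6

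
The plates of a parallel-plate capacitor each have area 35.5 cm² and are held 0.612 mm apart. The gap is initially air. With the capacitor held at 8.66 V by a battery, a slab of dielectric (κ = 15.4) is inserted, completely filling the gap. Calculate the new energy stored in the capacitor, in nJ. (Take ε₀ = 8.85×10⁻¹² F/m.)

U ≈ 29.6 nJ

A = 35.5 cm² = 3.55×10⁻³ m².
Initially C₁ = ε₀A/d = 8.85×10⁻¹² × 3.55×10⁻³ / 6.12×10⁻⁴ = 5.13×10⁻¹¹ F.
U₁ = 1.92×10⁻⁹ J.
Battery connected ⇒ V is held fixed. C₂ = 15.4 C₁ and U = ½CV², so U₂/U₁ = C₂/C₁ = 15.4.
U₂ = 15.4 × 1.92×10⁻⁹ = 2.96×10⁻⁸ J.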